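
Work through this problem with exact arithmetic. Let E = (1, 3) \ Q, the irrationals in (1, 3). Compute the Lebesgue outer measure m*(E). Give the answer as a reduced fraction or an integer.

The interval I = (1, 3) has m(I) = 3 - 1 = 2 (endpoints are measure-zero, so open/closed/half-open agree). Write I = (I cap Q) u (I \ Q). The rationals in I are countable, so m*(I cap Q) = 0 (cover each rational by intervals whose total length is arbitrarily small). By countable subadditivity m*(I) <= m*(I cap Q) + m*(I \ Q), hence m*(I \ Q) >= m(I) = 2. The reverse inequality m*(I \ Q) <= m*(I) = 2 is trivial since (I \ Q) is a subset of I. Therefore m*(I \ Q) = 2.

2


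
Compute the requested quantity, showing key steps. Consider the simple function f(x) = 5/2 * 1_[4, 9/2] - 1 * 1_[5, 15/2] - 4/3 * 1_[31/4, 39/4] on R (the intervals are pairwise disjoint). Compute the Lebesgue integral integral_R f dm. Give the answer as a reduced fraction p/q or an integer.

For a simple function f = sum_i c_i * 1_{A_i} with disjoint A_i,
  integral f dm = sum_i c_i * m(A_i).
Lengths of the A_i:
  m(A_1) = 9/2 - 4 = 1/2.
  m(A_2) = 15/2 - 5 = 5/2.
  m(A_3) = 39/4 - 31/4 = 2.
Contributions c_i * m(A_i):
  (5/2) * (1/2) = 5/4.
  (-1) * (5/2) = -5/2.
  (-4/3) * (2) = -8/3.
Total: 5/4 - 5/2 - 8/3 = -47/12.

-47/12


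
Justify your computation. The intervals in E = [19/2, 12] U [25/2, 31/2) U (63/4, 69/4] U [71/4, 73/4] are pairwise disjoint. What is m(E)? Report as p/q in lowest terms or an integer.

For pairwise disjoint intervals, m(union_i I_i) = sum_i m(I_i),
and m is invariant under swapping open/closed endpoints (single points have measure 0).
So m(E) = sum_i (b_i - a_i).
  I_1 has length 12 - 19/2 = 5/2.
  I_2 has length 31/2 - 25/2 = 3.
  I_3 has length 69/4 - 63/4 = 3/2.
  I_4 has length 73/4 - 71/4 = 1/2.
Summing:
  m(E) = 5/2 + 3 + 3/2 + 1/2 = 15/2.

15/2


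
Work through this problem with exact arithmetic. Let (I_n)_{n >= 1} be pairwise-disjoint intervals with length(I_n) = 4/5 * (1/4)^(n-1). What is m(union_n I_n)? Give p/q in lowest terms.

By countable additivity of the Lebesgue measure on pairwise disjoint measurable sets,
  m(union_{n >= 1} I_n) = sum_{n >= 1} m(I_n) = sum_{n >= 1} a * r^(n-1),
  with a = 4/5 and r = 1/4.
Since 0 < r = 1/4 < 1, the geometric series converges:
  sum_{n >= 1} a * r^(n-1) = a / (1 - r).
  = 4/5 / (1 - 1/4)
  = 4/5 / (3/4)
  = 16/15.

16/15


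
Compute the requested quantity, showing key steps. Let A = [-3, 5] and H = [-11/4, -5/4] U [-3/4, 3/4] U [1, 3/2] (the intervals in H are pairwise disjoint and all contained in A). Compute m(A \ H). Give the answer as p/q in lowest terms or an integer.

The ambient interval has length m(A) = 5 - (-3) = 8.
Since the holes are disjoint and sit inside A, by finite additivity
  m(H) = sum_i (b_i - a_i), and m(A \ H) = m(A) - m(H).
Computing the hole measures:
  m(H_1) = -5/4 - (-11/4) = 3/2.
  m(H_2) = 3/4 - (-3/4) = 3/2.
  m(H_3) = 3/2 - 1 = 1/2.
Summed: m(H) = 3/2 + 3/2 + 1/2 = 7/2.
So m(A \ H) = 8 - 7/2 = 9/2.

9/2


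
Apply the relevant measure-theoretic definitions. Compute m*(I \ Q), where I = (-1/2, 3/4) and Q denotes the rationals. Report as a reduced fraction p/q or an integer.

The interval I = (-1/2, 3/4) has m(I) = 3/4 - (-1/2) = 5/4 (endpoints are measure-zero, so open/closed/half-open agree). Write I = (I cap Q) u (I \ Q). The rationals in I are countable, so m*(I cap Q) = 0 (cover each rational by intervals whose total length is arbitrarily small). By countable subadditivity m*(I) <= m*(I cap Q) + m*(I \ Q), hence m*(I \ Q) >= m(I) = 5/4. The reverse inequality m*(I \ Q) <= m*(I) = 5/4 is trivial since (I \ Q) is a subset of I. Therefore m*(I \ Q) = 5/4.

5/4


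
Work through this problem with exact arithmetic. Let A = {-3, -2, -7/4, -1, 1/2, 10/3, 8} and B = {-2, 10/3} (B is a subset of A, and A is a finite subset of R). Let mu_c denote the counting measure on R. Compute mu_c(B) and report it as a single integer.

Counting measure assigns mu_c(E) = |E| (number of elements) when E is finite.
B has 2 element(s), so mu_c(B) = 2.

2


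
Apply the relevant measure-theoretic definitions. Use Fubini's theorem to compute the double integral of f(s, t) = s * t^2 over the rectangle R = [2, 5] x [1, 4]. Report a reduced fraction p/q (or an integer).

f(s, t) is a tensor product of a function of s and a function of t, and both factors are bounded continuous (hence Lebesgue integrable) on the rectangle, so Fubini's theorem applies:
  integral_R f d(m x m) = (integral_a1^b1 s ds) * (integral_a2^b2 t^2 dt).
Inner integral in s: integral_{2}^{5} s ds = (5^2 - 2^2)/2
  = 21/2.
Inner integral in t: integral_{1}^{4} t^2 dt = (4^3 - 1^3)/3
  = 21.
Product: (21/2) * (21) = 441/2.

441/2


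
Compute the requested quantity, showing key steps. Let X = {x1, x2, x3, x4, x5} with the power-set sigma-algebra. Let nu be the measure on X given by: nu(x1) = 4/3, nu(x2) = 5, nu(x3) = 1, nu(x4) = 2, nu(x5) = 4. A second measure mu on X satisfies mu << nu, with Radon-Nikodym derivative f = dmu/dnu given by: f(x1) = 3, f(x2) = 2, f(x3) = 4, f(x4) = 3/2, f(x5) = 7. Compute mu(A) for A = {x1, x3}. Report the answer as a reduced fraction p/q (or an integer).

By the defining property of the Radon-Nikodym derivative, for every measurable set A,
  mu(A) = integral_A f dnu.
Since nu is a discrete measure concentrated on the atoms of X, the integral over A reduces to the sum
  mu(A) = sum_{x in A} f(x) * nu({x}).
Computing each term:
  x1: f(x1) * nu(x1) = 3 * 4/3 = 4.
  x3: f(x3) * nu(x3) = 4 * 1 = 4.
Summing: mu(A) = 4 + 4 = 8.

8


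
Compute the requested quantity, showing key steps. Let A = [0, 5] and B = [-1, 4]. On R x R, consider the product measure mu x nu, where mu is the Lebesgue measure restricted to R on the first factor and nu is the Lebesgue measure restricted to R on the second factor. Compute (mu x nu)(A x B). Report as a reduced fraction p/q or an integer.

For a measurable rectangle A x B, the product measure satisfies
  (mu x nu)(A x B) = mu(A) * nu(B).
  mu(A) = 5.
  nu(B) = 5.
  (mu x nu)(A x B) = 5 * 5 = 25.

25


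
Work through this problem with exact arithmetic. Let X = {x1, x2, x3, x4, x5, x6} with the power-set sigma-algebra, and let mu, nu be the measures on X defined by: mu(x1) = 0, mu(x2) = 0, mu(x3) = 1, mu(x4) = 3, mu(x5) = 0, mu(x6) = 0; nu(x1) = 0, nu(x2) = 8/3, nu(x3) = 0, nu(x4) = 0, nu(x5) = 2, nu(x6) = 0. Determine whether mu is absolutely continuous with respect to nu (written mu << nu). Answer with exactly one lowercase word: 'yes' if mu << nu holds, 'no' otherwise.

mu << nu means: every nu-null measurable set is also mu-null; equivalently, for every atom x, if nu({x}) = 0 then mu({x}) = 0.
Checking each atom:
  x1: nu = 0, mu = 0 -> consistent with mu << nu.
  x2: nu = 8/3 > 0 -> no constraint.
  x3: nu = 0, mu = 1 > 0 -> violates mu << nu.
  x4: nu = 0, mu = 3 > 0 -> violates mu << nu.
  x5: nu = 2 > 0 -> no constraint.
  x6: nu = 0, mu = 0 -> consistent with mu << nu.
The atom(s) x3, x4 violate the condition (nu = 0 but mu > 0). Therefore mu is NOT absolutely continuous w.r.t. nu.

no


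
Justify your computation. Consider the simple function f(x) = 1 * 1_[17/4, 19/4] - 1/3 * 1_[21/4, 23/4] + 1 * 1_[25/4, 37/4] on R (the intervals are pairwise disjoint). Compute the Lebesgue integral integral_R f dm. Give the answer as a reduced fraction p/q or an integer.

For a simple function f = sum_i c_i * 1_{A_i} with disjoint A_i,
  integral f dm = sum_i c_i * m(A_i).
Lengths of the A_i:
  m(A_1) = 19/4 - 17/4 = 1/2.
  m(A_2) = 23/4 - 21/4 = 1/2.
  m(A_3) = 37/4 - 25/4 = 3.
Contributions c_i * m(A_i):
  (1) * (1/2) = 1/2.
  (-1/3) * (1/2) = -1/6.
  (1) * (3) = 3.
Total: 1/2 - 1/6 + 3 = 10/3.

10/3


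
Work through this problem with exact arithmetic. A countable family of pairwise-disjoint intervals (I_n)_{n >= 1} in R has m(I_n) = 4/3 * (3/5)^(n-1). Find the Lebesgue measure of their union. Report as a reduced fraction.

By countable additivity of the Lebesgue measure on pairwise disjoint measurable sets,
  m(union_{n >= 1} I_n) = sum_{n >= 1} m(I_n) = sum_{n >= 1} a * r^(n-1),
  with a = 4/3 and r = 3/5.
Since 0 < r = 3/5 < 1, the geometric series converges:
  sum_{n >= 1} a * r^(n-1) = a / (1 - r).
  = 4/3 / (1 - 3/5)
  = 4/3 / (2/5)
  = 10/3.

10/3


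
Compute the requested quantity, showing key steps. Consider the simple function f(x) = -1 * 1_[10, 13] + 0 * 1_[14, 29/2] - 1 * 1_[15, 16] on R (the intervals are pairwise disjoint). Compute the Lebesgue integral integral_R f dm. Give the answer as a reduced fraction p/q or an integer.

For a simple function f = sum_i c_i * 1_{A_i} with disjoint A_i,
  integral f dm = sum_i c_i * m(A_i).
Lengths of the A_i:
  m(A_1) = 13 - 10 = 3.
  m(A_2) = 29/2 - 14 = 1/2.
  m(A_3) = 16 - 15 = 1.
Contributions c_i * m(A_i):
  (-1) * (3) = -3.
  (0) * (1/2) = 0.
  (-1) * (1) = -1.
Total: -3 + 0 - 1 = -4.

-4


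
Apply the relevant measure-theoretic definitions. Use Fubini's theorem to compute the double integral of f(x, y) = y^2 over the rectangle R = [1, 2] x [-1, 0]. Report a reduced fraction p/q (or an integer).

f(x, y) is a tensor product of a function of x and a function of y, and both factors are bounded continuous (hence Lebesgue integrable) on the rectangle, so Fubini's theorem applies:
  integral_R f d(m x m) = (integral_a1^b1 1 dx) * (integral_a2^b2 y^2 dy).
Inner integral in x: integral_{1}^{2} 1 dx = (2^1 - 1^1)/1
  = 1.
Inner integral in y: integral_{-1}^{0} y^2 dy = (0^3 - (-1)^3)/3
  = 1/3.
Product: (1) * (1/3) = 1/3.

1/3


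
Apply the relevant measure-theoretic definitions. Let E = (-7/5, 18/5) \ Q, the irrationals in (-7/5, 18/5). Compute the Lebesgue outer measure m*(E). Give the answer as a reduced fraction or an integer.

The interval I = (-7/5, 18/5) has m(I) = 18/5 - (-7/5) = 5 (endpoints are measure-zero, so open/closed/half-open agree). Write I = (I cap Q) u (I \ Q). The rationals in I are countable, so m*(I cap Q) = 0 (cover each rational by intervals whose total length is arbitrarily small). By countable subadditivity m*(I) <= m*(I cap Q) + m*(I \ Q), hence m*(I \ Q) >= m(I) = 5. The reverse inequality m*(I \ Q) <= m*(I) = 5 is trivial since (I \ Q) is a subset of I. Therefore m*(I \ Q) = 5.

5


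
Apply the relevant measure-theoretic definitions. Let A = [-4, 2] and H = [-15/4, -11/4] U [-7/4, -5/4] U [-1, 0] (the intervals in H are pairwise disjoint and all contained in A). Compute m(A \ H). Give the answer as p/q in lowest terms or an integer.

The ambient interval has length m(A) = 2 - (-4) = 6.
Since the holes are disjoint and sit inside A, by finite additivity
  m(H) = sum_i (b_i - a_i), and m(A \ H) = m(A) - m(H).
Computing the hole measures:
  m(H_1) = -11/4 - (-15/4) = 1.
  m(H_2) = -5/4 - (-7/4) = 1/2.
  m(H_3) = 0 - (-1) = 1.
Summed: m(H) = 1 + 1/2 + 1 = 5/2.
So m(A \ H) = 6 - 5/2 = 7/2.

7/2


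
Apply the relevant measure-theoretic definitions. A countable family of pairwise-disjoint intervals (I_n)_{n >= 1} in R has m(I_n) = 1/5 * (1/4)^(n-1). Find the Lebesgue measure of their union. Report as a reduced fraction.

By countable additivity of the Lebesgue measure on pairwise disjoint measurable sets,
  m(union_{n >= 1} I_n) = sum_{n >= 1} m(I_n) = sum_{n >= 1} a * r^(n-1),
  with a = 1/5 and r = 1/4.
Since 0 < r = 1/4 < 1, the geometric series converges:
  sum_{n >= 1} a * r^(n-1) = a / (1 - r).
  = 1/5 / (1 - 1/4)
  = 1/5 / (3/4)
  = 4/15.

4/15


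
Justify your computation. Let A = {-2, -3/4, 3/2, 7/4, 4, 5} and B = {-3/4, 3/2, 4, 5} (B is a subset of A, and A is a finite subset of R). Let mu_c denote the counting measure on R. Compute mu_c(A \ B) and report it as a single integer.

Counting measure assigns mu_c(E) = |E| (number of elements) when E is finite. For B subset A, A \ B is the set of elements of A not in B, so |A \ B| = |A| - |B|.
|A| = 6, |B| = 4, so mu_c(A \ B) = 6 - 4 = 2.

2


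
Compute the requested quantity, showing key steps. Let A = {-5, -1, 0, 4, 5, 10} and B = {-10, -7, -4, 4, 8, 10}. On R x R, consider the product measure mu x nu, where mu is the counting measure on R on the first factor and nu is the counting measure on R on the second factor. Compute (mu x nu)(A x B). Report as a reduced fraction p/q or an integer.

For a measurable rectangle A x B, the product measure satisfies
  (mu x nu)(A x B) = mu(A) * nu(B).
  mu(A) = 6.
  nu(B) = 6.
  (mu x nu)(A x B) = 6 * 6 = 36.

36


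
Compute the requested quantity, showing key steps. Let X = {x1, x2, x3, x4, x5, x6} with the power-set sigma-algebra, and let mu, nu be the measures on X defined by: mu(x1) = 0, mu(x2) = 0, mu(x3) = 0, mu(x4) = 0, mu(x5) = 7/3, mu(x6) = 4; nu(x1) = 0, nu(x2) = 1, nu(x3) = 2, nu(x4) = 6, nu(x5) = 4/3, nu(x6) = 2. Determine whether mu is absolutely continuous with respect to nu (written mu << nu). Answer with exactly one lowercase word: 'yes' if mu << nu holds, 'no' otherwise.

mu << nu means: every nu-null measurable set is also mu-null; equivalently, for every atom x, if nu({x}) = 0 then mu({x}) = 0.
Checking each atom:
  x1: nu = 0, mu = 0 -> consistent with mu << nu.
  x2: nu = 1 > 0 -> no constraint.
  x3: nu = 2 > 0 -> no constraint.
  x4: nu = 6 > 0 -> no constraint.
  x5: nu = 4/3 > 0 -> no constraint.
  x6: nu = 2 > 0 -> no constraint.
No atom violates the condition. Therefore mu << nu.

yes


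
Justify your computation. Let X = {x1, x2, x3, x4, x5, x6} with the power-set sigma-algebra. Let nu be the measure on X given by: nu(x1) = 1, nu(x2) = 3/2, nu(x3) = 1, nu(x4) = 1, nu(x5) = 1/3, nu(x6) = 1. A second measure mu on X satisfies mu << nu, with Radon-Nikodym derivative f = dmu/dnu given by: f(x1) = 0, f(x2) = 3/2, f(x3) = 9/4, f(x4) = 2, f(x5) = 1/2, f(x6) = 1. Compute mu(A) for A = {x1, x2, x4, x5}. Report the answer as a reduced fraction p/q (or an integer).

By the defining property of the Radon-Nikodym derivative, for every measurable set A,
  mu(A) = integral_A f dnu.
Since nu is a discrete measure concentrated on the atoms of X, the integral over A reduces to the sum
  mu(A) = sum_{x in A} f(x) * nu({x}).
Computing each term:
  x1: f(x1) * nu(x1) = 0 * 1 = 0.
  x2: f(x2) * nu(x2) = 3/2 * 3/2 = 9/4.
  x4: f(x4) * nu(x4) = 2 * 1 = 2.
  x5: f(x5) * nu(x5) = 1/2 * 1/3 = 1/6.
Summing: mu(A) = 0 + 9/4 + 2 + 1/6 = 53/12.

53/12


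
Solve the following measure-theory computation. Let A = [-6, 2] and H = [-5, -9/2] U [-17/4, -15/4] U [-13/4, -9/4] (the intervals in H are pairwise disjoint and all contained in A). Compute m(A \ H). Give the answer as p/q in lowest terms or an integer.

The ambient interval has length m(A) = 2 - (-6) = 8.
Since the holes are disjoint and sit inside A, by finite additivity
  m(H) = sum_i (b_i - a_i), and m(A \ H) = m(A) - m(H).
Computing the hole measures:
  m(H_1) = -9/2 - (-5) = 1/2.
  m(H_2) = -15/4 - (-17/4) = 1/2.
  m(H_3) = -9/4 - (-13/4) = 1.
Summed: m(H) = 1/2 + 1/2 + 1 = 2.
So m(A \ H) = 8 - 2 = 6.

6


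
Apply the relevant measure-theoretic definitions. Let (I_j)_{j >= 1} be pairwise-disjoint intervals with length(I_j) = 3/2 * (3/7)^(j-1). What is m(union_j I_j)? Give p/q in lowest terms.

By countable additivity of the Lebesgue measure on pairwise disjoint measurable sets,
  m(union_{j >= 1} I_j) = sum_{j >= 1} m(I_j) = sum_{j >= 1} a * r^(j-1),
  with a = 3/2 and r = 3/7.
Since 0 < r = 3/7 < 1, the geometric series converges:
  sum_{j >= 1} a * r^(j-1) = a / (1 - r).
  = 3/2 / (1 - 3/7)
  = 3/2 / (4/7)
  = 21/8.

21/8


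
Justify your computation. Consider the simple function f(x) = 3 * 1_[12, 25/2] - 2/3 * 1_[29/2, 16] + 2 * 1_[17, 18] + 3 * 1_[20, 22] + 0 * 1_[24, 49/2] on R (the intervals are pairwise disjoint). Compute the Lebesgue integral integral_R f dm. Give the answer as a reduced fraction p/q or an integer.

For a simple function f = sum_i c_i * 1_{A_i} with disjoint A_i,
  integral f dm = sum_i c_i * m(A_i).
Lengths of the A_i:
  m(A_1) = 25/2 - 12 = 1/2.
  m(A_2) = 16 - 29/2 = 3/2.
  m(A_3) = 18 - 17 = 1.
  m(A_4) = 22 - 20 = 2.
  m(A_5) = 49/2 - 24 = 1/2.
Contributions c_i * m(A_i):
  (3) * (1/2) = 3/2.
  (-2/3) * (3/2) = -1.
  (2) * (1) = 2.
  (3) * (2) = 6.
  (0) * (1/2) = 0.
Total: 3/2 - 1 + 2 + 6 + 0 = 17/2.

17/2


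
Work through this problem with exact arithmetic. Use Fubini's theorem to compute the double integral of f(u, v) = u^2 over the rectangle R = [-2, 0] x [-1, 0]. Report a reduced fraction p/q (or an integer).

f(u, v) is a tensor product of a function of u and a function of v, and both factors are bounded continuous (hence Lebesgue integrable) on the rectangle, so Fubini's theorem applies:
  integral_R f d(m x m) = (integral_a1^b1 u^2 du) * (integral_a2^b2 1 dv).
Inner integral in u: integral_{-2}^{0} u^2 du = (0^3 - (-2)^3)/3
  = 8/3.
Inner integral in v: integral_{-1}^{0} 1 dv = (0^1 - (-1)^1)/1
  = 1.
Product: (8/3) * (1) = 8/3.

8/3


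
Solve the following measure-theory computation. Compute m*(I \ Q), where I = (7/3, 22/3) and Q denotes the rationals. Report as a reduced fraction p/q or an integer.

The interval I = (7/3, 22/3) has m(I) = 22/3 - 7/3 = 5 (endpoints are measure-zero, so open/closed/half-open agree). Write I = (I cap Q) u (I \ Q). The rationals in I are countable, so m*(I cap Q) = 0 (cover each rational by intervals whose total length is arbitrarily small). By countable subadditivity m*(I) <= m*(I cap Q) + m*(I \ Q), hence m*(I \ Q) >= m(I) = 5. The reverse inequality m*(I \ Q) <= m*(I) = 5 is trivial since (I \ Q) is a subset of I. Therefore m*(I \ Q) = 5.

5


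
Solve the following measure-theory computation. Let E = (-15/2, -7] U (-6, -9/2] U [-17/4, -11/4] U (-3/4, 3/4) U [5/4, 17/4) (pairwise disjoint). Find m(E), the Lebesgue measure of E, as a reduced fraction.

For pairwise disjoint intervals, m(union_i I_i) = sum_i m(I_i),
and m is invariant under swapping open/closed endpoints (single points have measure 0).
So m(E) = sum_i (b_i - a_i).
  I_1 has length -7 - (-15/2) = 1/2.
  I_2 has length -9/2 - (-6) = 3/2.
  I_3 has length -11/4 - (-17/4) = 3/2.
  I_4 has length 3/4 - (-3/4) = 3/2.
  I_5 has length 17/4 - 5/4 = 3.
Summing:
  m(E) = 1/2 + 3/2 + 3/2 + 3/2 + 3 = 8.

8


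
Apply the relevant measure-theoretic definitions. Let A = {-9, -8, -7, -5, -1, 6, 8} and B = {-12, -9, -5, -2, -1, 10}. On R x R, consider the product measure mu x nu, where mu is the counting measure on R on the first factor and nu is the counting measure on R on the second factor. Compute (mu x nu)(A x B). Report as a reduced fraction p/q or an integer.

For a measurable rectangle A x B, the product measure satisfies
  (mu x nu)(A x B) = mu(A) * nu(B).
  mu(A) = 7.
  nu(B) = 6.
  (mu x nu)(A x B) = 7 * 6 = 42.

42


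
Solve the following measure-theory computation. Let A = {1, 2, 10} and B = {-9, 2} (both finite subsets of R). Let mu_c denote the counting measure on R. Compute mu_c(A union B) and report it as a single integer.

Counting measure on a finite set equals cardinality. By inclusion-exclusion, |A union B| = |A| + |B| - |A cap B|.
|A| = 3, |B| = 2, |A cap B| = 1.
So mu_c(A union B) = 3 + 2 - 1 = 4.

4


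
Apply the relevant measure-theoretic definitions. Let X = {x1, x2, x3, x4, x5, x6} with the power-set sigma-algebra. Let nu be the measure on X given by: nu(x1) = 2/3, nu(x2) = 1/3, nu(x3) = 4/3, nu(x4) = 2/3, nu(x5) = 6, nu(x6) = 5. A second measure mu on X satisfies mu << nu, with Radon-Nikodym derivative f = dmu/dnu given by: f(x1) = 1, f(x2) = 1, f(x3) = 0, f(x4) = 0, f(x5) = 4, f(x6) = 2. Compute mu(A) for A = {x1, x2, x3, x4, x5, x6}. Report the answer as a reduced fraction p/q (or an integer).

By the defining property of the Radon-Nikodym derivative, for every measurable set A,
  mu(A) = integral_A f dnu.
Since nu is a discrete measure concentrated on the atoms of X, the integral over A reduces to the sum
  mu(A) = sum_{x in A} f(x) * nu({x}).
Computing each term:
  x1: f(x1) * nu(x1) = 1 * 2/3 = 2/3.
  x2: f(x2) * nu(x2) = 1 * 1/3 = 1/3.
  x3: f(x3) * nu(x3) = 0 * 4/3 = 0.
  x4: f(x4) * nu(x4) = 0 * 2/3 = 0.
  x5: f(x5) * nu(x5) = 4 * 6 = 24.
  x6: f(x6) * nu(x6) = 2 * 5 = 10.
Summing: mu(A) = 2/3 + 1/3 + 0 + 0 + 24 + 10 = 35.

35


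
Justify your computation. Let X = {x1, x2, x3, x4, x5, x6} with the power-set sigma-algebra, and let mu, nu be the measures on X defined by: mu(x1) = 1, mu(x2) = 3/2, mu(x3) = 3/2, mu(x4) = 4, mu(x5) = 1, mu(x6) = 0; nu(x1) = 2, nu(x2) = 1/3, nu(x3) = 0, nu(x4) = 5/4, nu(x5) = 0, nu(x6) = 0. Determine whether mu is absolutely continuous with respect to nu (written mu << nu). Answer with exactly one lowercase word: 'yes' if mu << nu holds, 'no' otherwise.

mu << nu means: every nu-null measurable set is also mu-null; equivalently, for every atom x, if nu({x}) = 0 then mu({x}) = 0.
Checking each atom:
  x1: nu = 2 > 0 -> no constraint.
  x2: nu = 1/3 > 0 -> no constraint.
  x3: nu = 0, mu = 3/2 > 0 -> violates mu << nu.
  x4: nu = 5/4 > 0 -> no constraint.
  x5: nu = 0, mu = 1 > 0 -> violates mu << nu.
  x6: nu = 0, mu = 0 -> consistent with mu << nu.
The atom(s) x3, x5 violate the condition (nu = 0 but mu > 0). Therefore mu is NOT absolutely continuous w.r.t. nu.

no


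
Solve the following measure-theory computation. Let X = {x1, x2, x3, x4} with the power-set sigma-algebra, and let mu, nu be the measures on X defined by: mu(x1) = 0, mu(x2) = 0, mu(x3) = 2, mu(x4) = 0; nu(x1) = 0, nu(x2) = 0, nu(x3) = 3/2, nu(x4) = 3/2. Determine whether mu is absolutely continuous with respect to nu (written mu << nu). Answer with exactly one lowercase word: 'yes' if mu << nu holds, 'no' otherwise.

mu << nu means: every nu-null measurable set is also mu-null; equivalently, for every atom x, if nu({x}) = 0 then mu({x}) = 0.
Checking each atom:
  x1: nu = 0, mu = 0 -> consistent with mu << nu.
  x2: nu = 0, mu = 0 -> consistent with mu << nu.
  x3: nu = 3/2 > 0 -> no constraint.
  x4: nu = 3/2 > 0 -> no constraint.
No atom violates the condition. Therefore mu << nu.

yes


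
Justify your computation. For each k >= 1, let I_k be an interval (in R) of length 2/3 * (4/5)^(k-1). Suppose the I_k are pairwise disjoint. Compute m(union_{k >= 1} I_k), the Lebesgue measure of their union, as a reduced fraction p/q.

By countable additivity of the Lebesgue measure on pairwise disjoint measurable sets,
  m(union_{k >= 1} I_k) = sum_{k >= 1} m(I_k) = sum_{k >= 1} a * r^(k-1),
  with a = 2/3 and r = 4/5.
Since 0 < r = 4/5 < 1, the geometric series converges:
  sum_{k >= 1} a * r^(k-1) = a / (1 - r).
  = 2/3 / (1 - 4/5)
  = 2/3 / (1/5)
  = 10/3.

10/3


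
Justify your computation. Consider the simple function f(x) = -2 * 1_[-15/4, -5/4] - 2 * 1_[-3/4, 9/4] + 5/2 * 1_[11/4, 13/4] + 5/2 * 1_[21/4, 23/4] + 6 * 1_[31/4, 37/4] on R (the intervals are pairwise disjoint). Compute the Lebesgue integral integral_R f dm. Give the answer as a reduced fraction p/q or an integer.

For a simple function f = sum_i c_i * 1_{A_i} with disjoint A_i,
  integral f dm = sum_i c_i * m(A_i).
Lengths of the A_i:
  m(A_1) = -5/4 - (-15/4) = 5/2.
  m(A_2) = 9/4 - (-3/4) = 3.
  m(A_3) = 13/4 - 11/4 = 1/2.
  m(A_4) = 23/4 - 21/4 = 1/2.
  m(A_5) = 37/4 - 31/4 = 3/2.
Contributions c_i * m(A_i):
  (-2) * (5/2) = -5.
  (-2) * (3) = -6.
  (5/2) * (1/2) = 5/4.
  (5/2) * (1/2) = 5/4.
  (6) * (3/2) = 9.
Total: -5 - 6 + 5/4 + 5/4 + 9 = 1/2.

1/2


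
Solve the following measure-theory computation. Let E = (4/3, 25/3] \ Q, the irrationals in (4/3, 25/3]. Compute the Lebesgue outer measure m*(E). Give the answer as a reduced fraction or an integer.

The interval I = (4/3, 25/3] has m(I) = 25/3 - 4/3 = 7 (endpoints are measure-zero, so open/closed/half-open agree). Write I = (I cap Q) u (I \ Q). The rationals in I are countable, so m*(I cap Q) = 0 (cover each rational by intervals whose total length is arbitrarily small). By countable subadditivity m*(I) <= m*(I cap Q) + m*(I \ Q), hence m*(I \ Q) >= m(I) = 7. The reverse inequality m*(I \ Q) <= m*(I) = 7 is trivial since (I \ Q) is a subset of I. Therefore m*(I \ Q) = 7.

7


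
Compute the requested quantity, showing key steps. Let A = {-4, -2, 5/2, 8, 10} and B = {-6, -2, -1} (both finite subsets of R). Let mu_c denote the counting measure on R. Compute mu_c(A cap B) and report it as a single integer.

Counting measure on a finite set equals cardinality. mu_c(A cap B) = |A cap B| (elements appearing in both).
Enumerating the elements of A that also lie in B gives 1 element(s).
So mu_c(A cap B) = 1.

1


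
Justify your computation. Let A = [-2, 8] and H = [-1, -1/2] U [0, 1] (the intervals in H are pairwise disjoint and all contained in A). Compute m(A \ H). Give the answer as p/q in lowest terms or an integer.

The ambient interval has length m(A) = 8 - (-2) = 10.
Since the holes are disjoint and sit inside A, by finite additivity
  m(H) = sum_i (b_i - a_i), and m(A \ H) = m(A) - m(H).
Computing the hole measures:
  m(H_1) = -1/2 - (-1) = 1/2.
  m(H_2) = 1 - 0 = 1.
Summed: m(H) = 1/2 + 1 = 3/2.
So m(A \ H) = 10 - 3/2 = 17/2.

17/2


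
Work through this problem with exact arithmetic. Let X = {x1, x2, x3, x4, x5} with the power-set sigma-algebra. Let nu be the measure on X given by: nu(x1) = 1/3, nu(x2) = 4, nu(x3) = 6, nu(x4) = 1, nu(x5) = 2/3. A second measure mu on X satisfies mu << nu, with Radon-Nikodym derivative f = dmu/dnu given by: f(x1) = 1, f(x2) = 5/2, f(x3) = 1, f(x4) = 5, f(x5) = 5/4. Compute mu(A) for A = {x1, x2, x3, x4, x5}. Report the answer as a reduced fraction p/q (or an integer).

By the defining property of the Radon-Nikodym derivative, for every measurable set A,
  mu(A) = integral_A f dnu.
Since nu is a discrete measure concentrated on the atoms of X, the integral over A reduces to the sum
  mu(A) = sum_{x in A} f(x) * nu({x}).
Computing each term:
  x1: f(x1) * nu(x1) = 1 * 1/3 = 1/3.
  x2: f(x2) * nu(x2) = 5/2 * 4 = 10.
  x3: f(x3) * nu(x3) = 1 * 6 = 6.
  x4: f(x4) * nu(x4) = 5 * 1 = 5.
  x5: f(x5) * nu(x5) = 5/4 * 2/3 = 5/6.
Summing: mu(A) = 1/3 + 10 + 6 + 5 + 5/6 = 133/6.

133/6


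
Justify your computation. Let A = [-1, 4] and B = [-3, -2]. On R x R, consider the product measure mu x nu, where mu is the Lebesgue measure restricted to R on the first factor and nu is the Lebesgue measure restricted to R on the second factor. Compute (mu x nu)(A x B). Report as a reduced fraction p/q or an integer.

For a measurable rectangle A x B, the product measure satisfies
  (mu x nu)(A x B) = mu(A) * nu(B).
  mu(A) = 5.
  nu(B) = 1.
  (mu x nu)(A x B) = 5 * 1 = 5.

5


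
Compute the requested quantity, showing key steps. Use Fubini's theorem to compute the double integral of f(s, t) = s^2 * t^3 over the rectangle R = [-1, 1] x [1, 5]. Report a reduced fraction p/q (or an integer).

f(s, t) is a tensor product of a function of s and a function of t, and both factors are bounded continuous (hence Lebesgue integrable) on the rectangle, so Fubini's theorem applies:
  integral_R f d(m x m) = (integral_a1^b1 s^2 ds) * (integral_a2^b2 t^3 dt).
Inner integral in s: integral_{-1}^{1} s^2 ds = (1^3 - (-1)^3)/3
  = 2/3.
Inner integral in t: integral_{1}^{5} t^3 dt = (5^4 - 1^4)/4
  = 156.
Product: (2/3) * (156) = 104.

104


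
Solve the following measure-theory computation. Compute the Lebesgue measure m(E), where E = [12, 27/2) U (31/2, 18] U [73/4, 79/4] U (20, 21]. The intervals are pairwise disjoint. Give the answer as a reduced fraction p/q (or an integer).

For pairwise disjoint intervals, m(union_i I_i) = sum_i m(I_i),
and m is invariant under swapping open/closed endpoints (single points have measure 0).
So m(E) = sum_i (b_i - a_i).
  I_1 has length 27/2 - 12 = 3/2.
  I_2 has length 18 - 31/2 = 5/2.
  I_3 has length 79/4 - 73/4 = 3/2.
  I_4 has length 21 - 20 = 1.
Summing:
  m(E) = 3/2 + 5/2 + 3/2 + 1 = 13/2.

13/2


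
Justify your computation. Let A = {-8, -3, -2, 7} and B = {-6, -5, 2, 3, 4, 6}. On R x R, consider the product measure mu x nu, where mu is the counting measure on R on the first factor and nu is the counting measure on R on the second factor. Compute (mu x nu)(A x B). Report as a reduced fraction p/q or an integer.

For a measurable rectangle A x B, the product measure satisfies
  (mu x nu)(A x B) = mu(A) * nu(B).
  mu(A) = 4.
  nu(B) = 6.
  (mu x nu)(A x B) = 4 * 6 = 24.

24


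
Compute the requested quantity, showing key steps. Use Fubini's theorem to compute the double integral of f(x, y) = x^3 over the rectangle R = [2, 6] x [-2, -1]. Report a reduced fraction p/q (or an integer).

f(x, y) is a tensor product of a function of x and a function of y, and both factors are bounded continuous (hence Lebesgue integrable) on the rectangle, so Fubini's theorem applies:
  integral_R f d(m x m) = (integral_a1^b1 x^3 dx) * (integral_a2^b2 1 dy).
Inner integral in x: integral_{2}^{6} x^3 dx = (6^4 - 2^4)/4
  = 320.
Inner integral in y: integral_{-2}^{-1} 1 dy = ((-1)^1 - (-2)^1)/1
  = 1.
Product: (320) * (1) = 320.

320


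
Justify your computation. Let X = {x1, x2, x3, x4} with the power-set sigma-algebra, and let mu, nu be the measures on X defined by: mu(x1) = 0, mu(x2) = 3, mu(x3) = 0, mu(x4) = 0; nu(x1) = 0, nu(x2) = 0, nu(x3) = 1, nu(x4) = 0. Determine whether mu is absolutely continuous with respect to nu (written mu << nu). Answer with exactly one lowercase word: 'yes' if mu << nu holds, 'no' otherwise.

mu << nu means: every nu-null measurable set is also mu-null; equivalently, for every atom x, if nu({x}) = 0 then mu({x}) = 0.
Checking each atom:
  x1: nu = 0, mu = 0 -> consistent with mu << nu.
  x2: nu = 0, mu = 3 > 0 -> violates mu << nu.
  x3: nu = 1 > 0 -> no constraint.
  x4: nu = 0, mu = 0 -> consistent with mu << nu.
The atom(s) x2 violate the condition (nu = 0 but mu > 0). Therefore mu is NOT absolutely continuous w.r.t. nu.

no


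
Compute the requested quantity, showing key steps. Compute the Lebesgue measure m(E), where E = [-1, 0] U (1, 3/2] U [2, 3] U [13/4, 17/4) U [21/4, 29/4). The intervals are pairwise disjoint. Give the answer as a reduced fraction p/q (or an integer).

For pairwise disjoint intervals, m(union_i I_i) = sum_i m(I_i),
and m is invariant under swapping open/closed endpoints (single points have measure 0).
So m(E) = sum_i (b_i - a_i).
  I_1 has length 0 - (-1) = 1.
  I_2 has length 3/2 - 1 = 1/2.
  I_3 has length 3 - 2 = 1.
  I_4 has length 17/4 - 13/4 = 1.
  I_5 has length 29/4 - 21/4 = 2.
Summing:
  m(E) = 1 + 1/2 + 1 + 1 + 2 = 11/2.

11/2


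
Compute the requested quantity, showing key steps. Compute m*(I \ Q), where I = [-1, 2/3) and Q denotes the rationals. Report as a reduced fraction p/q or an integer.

The interval I = [-1, 2/3) has m(I) = 2/3 - (-1) = 5/3 (endpoints are measure-zero, so open/closed/half-open agree). Write I = (I cap Q) u (I \ Q). The rationals in I are countable, so m*(I cap Q) = 0 (cover each rational by intervals whose total length is arbitrarily small). By countable subadditivity m*(I) <= m*(I cap Q) + m*(I \ Q), hence m*(I \ Q) >= m(I) = 5/3. The reverse inequality m*(I \ Q) <= m*(I) = 5/3 is trivial since (I \ Q) is a subset of I. Therefore m*(I \ Q) = 5/3.

5/3


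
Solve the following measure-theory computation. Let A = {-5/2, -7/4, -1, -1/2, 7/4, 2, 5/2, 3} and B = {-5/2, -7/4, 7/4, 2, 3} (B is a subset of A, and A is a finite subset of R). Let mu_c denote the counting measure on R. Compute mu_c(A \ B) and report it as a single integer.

Counting measure assigns mu_c(E) = |E| (number of elements) when E is finite. For B subset A, A \ B is the set of elements of A not in B, so |A \ B| = |A| - |B|.
|A| = 8, |B| = 5, so mu_c(A \ B) = 8 - 5 = 3.

3


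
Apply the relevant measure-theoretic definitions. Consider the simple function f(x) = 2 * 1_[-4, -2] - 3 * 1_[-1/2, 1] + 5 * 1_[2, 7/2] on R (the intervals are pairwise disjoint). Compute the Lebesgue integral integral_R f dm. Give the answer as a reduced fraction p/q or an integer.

For a simple function f = sum_i c_i * 1_{A_i} with disjoint A_i,
  integral f dm = sum_i c_i * m(A_i).
Lengths of the A_i:
  m(A_1) = -2 - (-4) = 2.
  m(A_2) = 1 - (-1/2) = 3/2.
  m(A_3) = 7/2 - 2 = 3/2.
Contributions c_i * m(A_i):
  (2) * (2) = 4.
  (-3) * (3/2) = -9/2.
  (5) * (3/2) = 15/2.
Total: 4 - 9/2 + 15/2 = 7.

7


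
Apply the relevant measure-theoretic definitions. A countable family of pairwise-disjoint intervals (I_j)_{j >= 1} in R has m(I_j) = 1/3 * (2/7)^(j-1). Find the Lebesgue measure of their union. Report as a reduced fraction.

By countable additivity of the Lebesgue measure on pairwise disjoint measurable sets,
  m(union_{j >= 1} I_j) = sum_{j >= 1} m(I_j) = sum_{j >= 1} a * r^(j-1),
  with a = 1/3 and r = 2/7.
Since 0 < r = 2/7 < 1, the geometric series converges:
  sum_{j >= 1} a * r^(j-1) = a / (1 - r).
  = 1/3 / (1 - 2/7)
  = 1/3 / (5/7)
  = 7/15.

7/15


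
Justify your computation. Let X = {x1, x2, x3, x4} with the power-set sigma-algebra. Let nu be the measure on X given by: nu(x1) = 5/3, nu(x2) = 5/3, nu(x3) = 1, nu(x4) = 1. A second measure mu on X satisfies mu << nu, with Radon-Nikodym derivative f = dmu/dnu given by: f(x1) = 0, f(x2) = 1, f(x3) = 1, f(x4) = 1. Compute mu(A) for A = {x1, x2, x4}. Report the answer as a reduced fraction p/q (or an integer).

By the defining property of the Radon-Nikodym derivative, for every measurable set A,
  mu(A) = integral_A f dnu.
Since nu is a discrete measure concentrated on the atoms of X, the integral over A reduces to the sum
  mu(A) = sum_{x in A} f(x) * nu({x}).
Computing each term:
  x1: f(x1) * nu(x1) = 0 * 5/3 = 0.
  x2: f(x2) * nu(x2) = 1 * 5/3 = 5/3.
  x4: f(x4) * nu(x4) = 1 * 1 = 1.
Summing: mu(A) = 0 + 5/3 + 1 = 8/3.

8/3


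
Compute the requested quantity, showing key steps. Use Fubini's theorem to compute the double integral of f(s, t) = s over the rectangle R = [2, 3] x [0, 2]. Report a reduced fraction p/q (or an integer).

f(s, t) is a tensor product of a function of s and a function of t, and both factors are bounded continuous (hence Lebesgue integrable) on the rectangle, so Fubini's theorem applies:
  integral_R f d(m x m) = (integral_a1^b1 s ds) * (integral_a2^b2 1 dt).
Inner integral in s: integral_{2}^{3} s ds = (3^2 - 2^2)/2
  = 5/2.
Inner integral in t: integral_{0}^{2} 1 dt = (2^1 - 0^1)/1
  = 2.
Product: (5/2) * (2) = 5.

5


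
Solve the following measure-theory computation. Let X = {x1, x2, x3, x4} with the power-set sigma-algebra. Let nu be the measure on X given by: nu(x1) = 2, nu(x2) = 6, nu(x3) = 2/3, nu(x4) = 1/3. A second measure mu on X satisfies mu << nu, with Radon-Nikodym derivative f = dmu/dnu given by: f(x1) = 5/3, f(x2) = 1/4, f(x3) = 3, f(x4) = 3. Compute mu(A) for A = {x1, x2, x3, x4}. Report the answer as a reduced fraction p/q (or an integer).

By the defining property of the Radon-Nikodym derivative, for every measurable set A,
  mu(A) = integral_A f dnu.
Since nu is a discrete measure concentrated on the atoms of X, the integral over A reduces to the sum
  mu(A) = sum_{x in A} f(x) * nu({x}).
Computing each term:
  x1: f(x1) * nu(x1) = 5/3 * 2 = 10/3.
  x2: f(x2) * nu(x2) = 1/4 * 6 = 3/2.
  x3: f(x3) * nu(x3) = 3 * 2/3 = 2.
  x4: f(x4) * nu(x4) = 3 * 1/3 = 1.
Summing: mu(A) = 10/3 + 3/2 + 2 + 1 = 47/6.

47/6


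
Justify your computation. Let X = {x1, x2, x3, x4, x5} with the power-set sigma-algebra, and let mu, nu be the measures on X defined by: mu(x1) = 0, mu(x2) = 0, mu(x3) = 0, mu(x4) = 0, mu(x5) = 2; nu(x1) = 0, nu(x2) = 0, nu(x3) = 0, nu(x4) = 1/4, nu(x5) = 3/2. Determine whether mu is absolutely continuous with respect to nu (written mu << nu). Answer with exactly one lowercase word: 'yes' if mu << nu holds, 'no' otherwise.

mu << nu means: every nu-null measurable set is also mu-null; equivalently, for every atom x, if nu({x}) = 0 then mu({x}) = 0.
Checking each atom:
  x1: nu = 0, mu = 0 -> consistent with mu << nu.
  x2: nu = 0, mu = 0 -> consistent with mu << nu.
  x3: nu = 0, mu = 0 -> consistent with mu << nu.
  x4: nu = 1/4 > 0 -> no constraint.
  x5: nu = 3/2 > 0 -> no constraint.
No atom violates the condition. Therefore mu << nu.

yes


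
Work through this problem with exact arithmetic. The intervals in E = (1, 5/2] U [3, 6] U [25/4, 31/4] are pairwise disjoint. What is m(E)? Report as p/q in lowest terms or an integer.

For pairwise disjoint intervals, m(union_i I_i) = sum_i m(I_i),
and m is invariant under swapping open/closed endpoints (single points have measure 0).
So m(E) = sum_i (b_i - a_i).
  I_1 has length 5/2 - 1 = 3/2.
  I_2 has length 6 - 3 = 3.
  I_3 has length 31/4 - 25/4 = 3/2.
Summing:
  m(E) = 3/2 + 3 + 3/2 = 6.

6


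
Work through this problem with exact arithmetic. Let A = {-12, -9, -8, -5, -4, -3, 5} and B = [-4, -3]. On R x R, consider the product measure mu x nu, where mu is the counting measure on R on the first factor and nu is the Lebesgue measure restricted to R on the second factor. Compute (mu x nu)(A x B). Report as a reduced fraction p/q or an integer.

For a measurable rectangle A x B, the product measure satisfies
  (mu x nu)(A x B) = mu(A) * nu(B).
  mu(A) = 7.
  nu(B) = 1.
  (mu x nu)(A x B) = 7 * 1 = 7.

7


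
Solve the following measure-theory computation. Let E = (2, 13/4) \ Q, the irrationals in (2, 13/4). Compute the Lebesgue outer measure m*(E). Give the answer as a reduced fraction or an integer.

The interval I = (2, 13/4) has m(I) = 13/4 - 2 = 5/4 (endpoints are measure-zero, so open/closed/half-open agree). Write I = (I cap Q) u (I \ Q). The rationals in I are countable, so m*(I cap Q) = 0 (cover each rational by intervals whose total length is arbitrarily small). By countable subadditivity m*(I) <= m*(I cap Q) + m*(I \ Q), hence m*(I \ Q) >= m(I) = 5/4. The reverse inequality m*(I \ Q) <= m*(I) = 5/4 is trivial since (I \ Q) is a subset of I. Therefore m*(I \ Q) = 5/4.

5/4


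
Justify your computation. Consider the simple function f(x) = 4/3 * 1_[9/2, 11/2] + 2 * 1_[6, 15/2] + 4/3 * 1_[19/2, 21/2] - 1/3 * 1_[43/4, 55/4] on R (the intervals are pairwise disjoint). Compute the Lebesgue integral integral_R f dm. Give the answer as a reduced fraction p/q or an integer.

For a simple function f = sum_i c_i * 1_{A_i} with disjoint A_i,
  integral f dm = sum_i c_i * m(A_i).
Lengths of the A_i:
  m(A_1) = 11/2 - 9/2 = 1.
  m(A_2) = 15/2 - 6 = 3/2.
  m(A_3) = 21/2 - 19/2 = 1.
  m(A_4) = 55/4 - 43/4 = 3.
Contributions c_i * m(A_i):
  (4/3) * (1) = 4/3.
  (2) * (3/2) = 3.
  (4/3) * (1) = 4/3.
  (-1/3) * (3) = -1.
Total: 4/3 + 3 + 4/3 - 1 = 14/3.

14/3


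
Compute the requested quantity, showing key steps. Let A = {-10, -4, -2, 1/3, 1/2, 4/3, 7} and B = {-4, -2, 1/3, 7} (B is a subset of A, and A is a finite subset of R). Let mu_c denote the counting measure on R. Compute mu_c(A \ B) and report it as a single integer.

Counting measure assigns mu_c(E) = |E| (number of elements) when E is finite. For B subset A, A \ B is the set of elements of A not in B, so |A \ B| = |A| - |B|.
|A| = 7, |B| = 4, so mu_c(A \ B) = 7 - 4 = 3.

3


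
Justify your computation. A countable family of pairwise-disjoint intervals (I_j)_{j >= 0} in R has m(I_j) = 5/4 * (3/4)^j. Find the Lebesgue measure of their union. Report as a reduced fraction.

By countable additivity of the Lebesgue measure on pairwise disjoint measurable sets,
  m(union_{j >= 0} I_j) = sum_{j >= 0} m(I_j) = sum_{j >= 0} a * r^j,
  with a = 5/4 and r = 3/4.
Since 0 < r = 3/4 < 1, the geometric series converges:
  sum_{j >= 0} a * r^j = a / (1 - r).
  = 5/4 / (1 - 3/4)
  = 5/4 / (1/4)
  = 5.

5


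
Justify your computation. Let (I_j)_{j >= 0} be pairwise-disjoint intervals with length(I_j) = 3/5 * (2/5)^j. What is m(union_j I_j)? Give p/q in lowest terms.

By countable additivity of the Lebesgue measure on pairwise disjoint measurable sets,
  m(union_{j >= 0} I_j) = sum_{j >= 0} m(I_j) = sum_{j >= 0} a * r^j,
  with a = 3/5 and r = 2/5.
Since 0 < r = 2/5 < 1, the geometric series converges:
  sum_{j >= 0} a * r^j = a / (1 - r).
  = 3/5 / (1 - 2/5)
  = 3/5 / (3/5)
  = 1.

1


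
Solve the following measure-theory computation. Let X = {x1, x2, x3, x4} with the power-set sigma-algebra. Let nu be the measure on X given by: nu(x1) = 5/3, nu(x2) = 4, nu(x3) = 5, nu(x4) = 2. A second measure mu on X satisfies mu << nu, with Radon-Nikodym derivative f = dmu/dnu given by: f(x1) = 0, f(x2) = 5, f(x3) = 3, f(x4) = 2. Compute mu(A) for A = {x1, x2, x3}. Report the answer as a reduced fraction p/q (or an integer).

By the defining property of the Radon-Nikodym derivative, for every measurable set A,
  mu(A) = integral_A f dnu.
Since nu is a discrete measure concentrated on the atoms of X, the integral over A reduces to the sum
  mu(A) = sum_{x in A} f(x) * nu({x}).
Computing each term:
  x1: f(x1) * nu(x1) = 0 * 5/3 = 0.
  x2: f(x2) * nu(x2) = 5 * 4 = 20.
  x3: f(x3) * nu(x3) = 3 * 5 = 15.
Summing: mu(A) = 0 + 20 + 15 = 35.

35
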